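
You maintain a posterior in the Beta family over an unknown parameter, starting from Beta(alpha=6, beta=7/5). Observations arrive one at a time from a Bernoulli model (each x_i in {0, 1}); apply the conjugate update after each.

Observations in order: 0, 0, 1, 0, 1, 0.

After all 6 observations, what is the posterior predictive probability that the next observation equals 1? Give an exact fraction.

obs 1: x=0 → posterior Beta(6, 12/5)
obs 2: x=0 → posterior Beta(6, 17/5)
obs 3: x=1 → posterior Beta(7, 17/5)
obs 4: x=0 → posterior Beta(7, 22/5)
obs 5: x=1 → posterior Beta(8, 22/5)
obs 6: x=0 → posterior Beta(8, 27/5)

40/67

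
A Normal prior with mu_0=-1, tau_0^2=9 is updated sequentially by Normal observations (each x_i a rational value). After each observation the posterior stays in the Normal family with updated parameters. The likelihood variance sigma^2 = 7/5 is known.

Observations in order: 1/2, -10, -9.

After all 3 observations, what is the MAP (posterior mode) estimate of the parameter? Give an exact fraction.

obs 1: x=1/2 → posterior Normal(31/104, 63/52)
obs 2: x=-10 → posterior Normal(-869/194, 63/97)
obs 3: x=-9 → posterior Normal(-1679/284, 63/142)

-1679/284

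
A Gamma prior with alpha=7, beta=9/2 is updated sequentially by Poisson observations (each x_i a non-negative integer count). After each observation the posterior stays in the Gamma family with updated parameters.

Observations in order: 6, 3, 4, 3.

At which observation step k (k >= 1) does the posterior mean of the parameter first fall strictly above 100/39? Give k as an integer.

k = 3

obs 1: x=6 → posterior Gamma(13, 11/2)
obs 2: x=3 → posterior Gamma(16, 13/2)
obs 3: x=4 → posterior Gamma(20, 15/2)
obs 4: x=3 → posterior Gamma(23, 17/2)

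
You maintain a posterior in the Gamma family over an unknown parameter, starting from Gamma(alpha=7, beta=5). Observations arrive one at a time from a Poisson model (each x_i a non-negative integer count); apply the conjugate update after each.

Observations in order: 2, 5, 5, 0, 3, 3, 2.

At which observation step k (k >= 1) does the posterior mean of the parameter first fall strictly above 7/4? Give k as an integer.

k = 2

obs 1: x=2 → posterior Gamma(9, 6)
obs 2: x=5 → posterior Gamma(14, 7)
obs 3: x=5 → posterior Gamma(19, 8)
obs 4: x=0 → posterior Gamma(19, 9)
obs 5: x=3 → posterior Gamma(22, 10)
obs 6: x=3 → posterior Gamma(25, 11)
obs 7: x=2 → posterior Gamma(27, 12)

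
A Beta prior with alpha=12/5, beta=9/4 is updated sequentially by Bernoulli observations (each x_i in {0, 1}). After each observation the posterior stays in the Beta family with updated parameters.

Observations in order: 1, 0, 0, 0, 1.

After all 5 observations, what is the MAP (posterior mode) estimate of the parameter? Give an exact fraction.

obs 1: x=1 → posterior Beta(17/5, 9/4)
obs 2: x=0 → posterior Beta(17/5, 13/4)
obs 3: x=0 → posterior Beta(17/5, 17/4)
obs 4: x=0 → posterior Beta(17/5, 21/4)
obs 5: x=1 → posterior Beta(22/5, 21/4)

4/9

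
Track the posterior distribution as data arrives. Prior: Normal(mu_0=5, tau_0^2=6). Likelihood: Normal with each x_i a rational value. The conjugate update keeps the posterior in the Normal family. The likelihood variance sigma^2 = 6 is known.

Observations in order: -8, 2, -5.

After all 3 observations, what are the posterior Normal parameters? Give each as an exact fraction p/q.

mu_0=-3/2, tau_0^2=3/2

obs 1: x=-8 → posterior Normal(-3/2, 3)
obs 2: x=2 → posterior Normal(-1/3, 2)
obs 3: x=-5 → posterior Normal(-3/2, 3/2)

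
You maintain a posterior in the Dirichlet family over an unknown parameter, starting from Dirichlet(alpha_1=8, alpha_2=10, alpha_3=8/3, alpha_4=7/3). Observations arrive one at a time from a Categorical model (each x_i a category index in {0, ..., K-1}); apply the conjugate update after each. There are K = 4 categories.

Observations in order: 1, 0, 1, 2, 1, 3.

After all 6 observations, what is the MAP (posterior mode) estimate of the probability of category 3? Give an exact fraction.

obs 1: x=1 → posterior Dirichlet(8, 11, 8/3, 7/3)
obs 2: x=0 → posterior Dirichlet(9, 11, 8/3, 7/3)
obs 3: x=1 → posterior Dirichlet(9, 12, 8/3, 7/3)
obs 4: x=2 → posterior Dirichlet(9, 12, 11/3, 7/3)
obs 5: x=1 → posterior Dirichlet(9, 13, 11/3, 7/3)
obs 6: x=3 → posterior Dirichlet(9, 13, 11/3, 10/3)

7/75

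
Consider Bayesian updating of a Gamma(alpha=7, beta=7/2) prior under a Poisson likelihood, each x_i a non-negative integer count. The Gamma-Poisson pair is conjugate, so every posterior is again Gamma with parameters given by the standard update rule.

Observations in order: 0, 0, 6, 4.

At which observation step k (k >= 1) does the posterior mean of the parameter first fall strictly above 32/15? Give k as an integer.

k = 4

obs 1: x=0 → posterior Gamma(7, 9/2)
obs 2: x=0 → posterior Gamma(7, 11/2)
obs 3: x=6 → posterior Gamma(13, 13/2)
obs 4: x=4 → posterior Gamma(17, 15/2)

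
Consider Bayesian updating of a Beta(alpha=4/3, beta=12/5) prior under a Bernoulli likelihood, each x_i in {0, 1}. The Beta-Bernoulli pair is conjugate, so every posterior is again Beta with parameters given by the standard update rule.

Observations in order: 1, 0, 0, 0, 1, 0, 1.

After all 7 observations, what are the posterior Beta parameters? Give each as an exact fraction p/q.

alpha=13/3, beta=32/5

obs 1: x=1 → posterior Beta(7/3, 12/5)
obs 2: x=0 → posterior Beta(7/3, 17/5)
obs 3: x=0 → posterior Beta(7/3, 22/5)
obs 4: x=0 → posterior Beta(7/3, 27/5)
obs 5: x=1 → posterior Beta(10/3, 27/5)
obs 6: x=0 → posterior Beta(10/3, 32/5)
obs 7: x=1 → posterior Beta(13/3, 32/5)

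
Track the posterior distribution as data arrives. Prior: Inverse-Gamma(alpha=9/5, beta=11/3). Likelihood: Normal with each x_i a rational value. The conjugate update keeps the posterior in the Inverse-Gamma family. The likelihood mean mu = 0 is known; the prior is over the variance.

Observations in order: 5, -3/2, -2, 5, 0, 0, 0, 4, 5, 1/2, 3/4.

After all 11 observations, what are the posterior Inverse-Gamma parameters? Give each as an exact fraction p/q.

alpha=73/10, beta=5059/96

obs 1: x=5 → posterior Inverse-Gamma(23/10, 97/6)
obs 2: x=-3/2 → posterior Inverse-Gamma(14/5, 415/24)
obs 3: x=-2 → posterior Inverse-Gamma(33/10, 463/24)
obs 4: x=5 → posterior Inverse-Gamma(19/5, 763/24)
obs 5: x=0 → posterior Inverse-Gamma(43/10, 763/24)
obs 6: x=0 → posterior Inverse-Gamma(24/5, 763/24)
obs 7: x=0 → posterior Inverse-Gamma(53/10, 763/24)
obs 8: x=4 → posterior Inverse-Gamma(29/5, 955/24)
obs 9: x=5 → posterior Inverse-Gamma(63/10, 1255/24)
obs 10: x=1/2 → posterior Inverse-Gamma(34/5, 629/12)
obs 11: x=3/4 → posterior Inverse-Gamma(73/10, 5059/96)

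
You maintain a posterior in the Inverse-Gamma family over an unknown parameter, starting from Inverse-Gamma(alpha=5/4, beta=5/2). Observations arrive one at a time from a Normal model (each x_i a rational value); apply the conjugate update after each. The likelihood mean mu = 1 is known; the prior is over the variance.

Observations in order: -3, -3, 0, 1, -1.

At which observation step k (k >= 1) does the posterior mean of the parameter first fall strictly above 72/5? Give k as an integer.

k = 2

obs 1: x=-3 → posterior Inverse-Gamma(7/4, 21/2)
obs 2: x=-3 → posterior Inverse-Gamma(9/4, 37/2)
obs 3: x=0 → posterior Inverse-Gamma(11/4, 19)
obs 4: x=1 → posterior Inverse-Gamma(13/4, 19)
obs 5: x=-1 → posterior Inverse-Gamma(15/4, 21)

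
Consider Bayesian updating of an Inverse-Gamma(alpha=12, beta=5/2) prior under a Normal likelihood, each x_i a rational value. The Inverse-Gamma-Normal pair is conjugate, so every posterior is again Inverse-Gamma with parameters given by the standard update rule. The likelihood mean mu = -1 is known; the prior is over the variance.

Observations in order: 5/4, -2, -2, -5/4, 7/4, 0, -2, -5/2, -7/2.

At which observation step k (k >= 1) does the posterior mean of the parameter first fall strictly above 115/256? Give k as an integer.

k = 2

obs 1: x=5/4 → posterior Inverse-Gamma(25/2, 161/32)
obs 2: x=-2 → posterior Inverse-Gamma(13, 177/32)
obs 3: x=-2 → posterior Inverse-Gamma(27/2, 193/32)
obs 4: x=-5/4 → posterior Inverse-Gamma(14, 97/16)
obs 5: x=7/4 → posterior Inverse-Gamma(29/2, 315/32)
obs 6: x=0 → posterior Inverse-Gamma(15, 331/32)
obs 7: x=-2 → posterior Inverse-Gamma(31/2, 347/32)
obs 8: x=-5/2 → posterior Inverse-Gamma(16, 383/32)
obs 9: x=-7/2 → posterior Inverse-Gamma(33/2, 483/32)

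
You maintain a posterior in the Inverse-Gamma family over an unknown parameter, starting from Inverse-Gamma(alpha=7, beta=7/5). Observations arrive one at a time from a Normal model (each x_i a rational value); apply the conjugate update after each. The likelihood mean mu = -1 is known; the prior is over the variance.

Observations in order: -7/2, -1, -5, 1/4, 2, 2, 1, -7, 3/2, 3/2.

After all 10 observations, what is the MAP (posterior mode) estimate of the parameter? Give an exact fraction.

obs 1: x=-7/2 → posterior Inverse-Gamma(15/2, 181/40)
obs 2: x=-1 → posterior Inverse-Gamma(8, 181/40)
obs 3: x=-5 → posterior Inverse-Gamma(17/2, 501/40)
obs 4: x=1/4 → posterior Inverse-Gamma(9, 2129/160)
obs 5: x=2 → posterior Inverse-Gamma(19/2, 2849/160)
obs 6: x=2 → posterior Inverse-Gamma(10, 3569/160)
obs 7: x=1 → posterior Inverse-Gamma(21/2, 3889/160)
obs 8: x=-7 → posterior Inverse-Gamma(11, 6769/160)
obs 9: x=3/2 → posterior Inverse-Gamma(23/2, 7269/160)
obs 10: x=3/2 → posterior Inverse-Gamma(12, 7769/160)

7769/2080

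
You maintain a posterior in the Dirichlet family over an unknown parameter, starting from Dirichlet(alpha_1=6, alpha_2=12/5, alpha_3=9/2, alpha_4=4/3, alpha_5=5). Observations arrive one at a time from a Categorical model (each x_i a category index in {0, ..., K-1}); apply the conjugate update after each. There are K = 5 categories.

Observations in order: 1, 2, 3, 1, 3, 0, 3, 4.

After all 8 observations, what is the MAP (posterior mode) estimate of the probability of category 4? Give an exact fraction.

150/667

obs 1: x=1 → posterior Dirichlet(6, 17/5, 9/2, 4/3, 5)
obs 2: x=2 → posterior Dirichlet(6, 17/5, 11/2, 4/3, 5)
obs 3: x=3 → posterior Dirichlet(6, 17/5, 11/2, 7/3, 5)
obs 4: x=1 → posterior Dirichlet(6, 22/5, 11/2, 7/3, 5)
obs 5: x=3 → posterior Dirichlet(6, 22/5, 11/2, 10/3, 5)
obs 6: x=0 → posterior Dirichlet(7, 22/5, 11/2, 10/3, 5)
obs 7: x=3 → posterior Dirichlet(7, 22/5, 11/2, 13/3, 5)
obs 8: x=4 → posterior Dirichlet(7, 22/5, 11/2, 13/3, 6)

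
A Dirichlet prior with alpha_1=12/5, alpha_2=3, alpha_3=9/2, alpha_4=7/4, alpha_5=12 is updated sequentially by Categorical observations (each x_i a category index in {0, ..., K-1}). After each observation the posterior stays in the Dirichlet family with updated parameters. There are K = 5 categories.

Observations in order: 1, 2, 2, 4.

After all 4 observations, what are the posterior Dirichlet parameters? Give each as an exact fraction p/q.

alpha_1=12/5, alpha_2=4, alpha_3=13/2, alpha_4=7/4, alpha_5=13

obs 1: x=1 → posterior Dirichlet(12/5, 4, 9/2, 7/4, 12)
obs 2: x=2 → posterior Dirichlet(12/5, 4, 11/2, 7/4, 12)
obs 3: x=2 → posterior Dirichlet(12/5, 4, 13/2, 7/4, 12)
obs 4: x=4 → posterior Dirichlet(12/5, 4, 13/2, 7/4, 13)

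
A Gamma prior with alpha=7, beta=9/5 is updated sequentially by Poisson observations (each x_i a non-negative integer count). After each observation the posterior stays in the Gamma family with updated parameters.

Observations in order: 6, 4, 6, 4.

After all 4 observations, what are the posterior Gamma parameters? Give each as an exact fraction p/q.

obs 1: x=6 → posterior Gamma(13, 14/5)
obs 2: x=4 → posterior Gamma(17, 19/5)
obs 3: x=6 → posterior Gamma(23, 24/5)
obs 4: x=4 → posterior Gamma(27, 29/5)

alpha=27, beta=29/5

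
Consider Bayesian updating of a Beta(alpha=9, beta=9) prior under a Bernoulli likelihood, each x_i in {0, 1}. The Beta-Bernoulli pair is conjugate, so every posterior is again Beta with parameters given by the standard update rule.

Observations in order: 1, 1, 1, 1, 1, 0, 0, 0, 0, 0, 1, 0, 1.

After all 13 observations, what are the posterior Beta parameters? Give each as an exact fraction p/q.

obs 1: x=1 → posterior Beta(10, 9)
obs 2: x=1 → posterior Beta(11, 9)
obs 3: x=1 → posterior Beta(12, 9)
obs 4: x=1 → posterior Beta(13, 9)
obs 5: x=1 → posterior Beta(14, 9)
obs 6: x=0 → posterior Beta(14, 10)
obs 7: x=0 → posterior Beta(14, 11)
obs 8: x=0 → posterior Beta(14, 12)
obs 9: x=0 → posterior Beta(14, 13)
obs 10: x=0 → posterior Beta(14, 14)
obs 11: x=1 → posterior Beta(15, 14)
obs 12: x=0 → posterior Beta(15, 15)
obs 13: x=1 → posterior Beta(16, 15)

alpha=16, beta=15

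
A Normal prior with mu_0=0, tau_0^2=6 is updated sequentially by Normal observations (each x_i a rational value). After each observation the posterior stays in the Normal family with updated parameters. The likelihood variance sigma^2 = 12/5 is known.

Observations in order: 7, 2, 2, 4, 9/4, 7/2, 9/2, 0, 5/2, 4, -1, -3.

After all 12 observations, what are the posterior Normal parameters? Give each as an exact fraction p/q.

mu_0=555/248, tau_0^2=6/31

obs 1: x=7 → posterior Normal(5, 12/7)
obs 2: x=2 → posterior Normal(15/4, 1)
obs 3: x=2 → posterior Normal(55/17, 12/17)
obs 4: x=4 → posterior Normal(75/22, 6/11)
obs 5: x=9/4 → posterior Normal(115/36, 4/9)
obs 6: x=7/2 → posterior Normal(415/128, 3/8)
obs 7: x=9/2 → posterior Normal(505/148, 12/37)
obs 8: x=0 → posterior Normal(505/168, 2/7)
obs 9: x=5/2 → posterior Normal(555/188, 12/47)
obs 10: x=4 → posterior Normal(635/208, 3/13)
obs 11: x=-1 → posterior Normal(205/76, 4/19)
obs 12: x=-3 → posterior Normal(555/248, 6/31)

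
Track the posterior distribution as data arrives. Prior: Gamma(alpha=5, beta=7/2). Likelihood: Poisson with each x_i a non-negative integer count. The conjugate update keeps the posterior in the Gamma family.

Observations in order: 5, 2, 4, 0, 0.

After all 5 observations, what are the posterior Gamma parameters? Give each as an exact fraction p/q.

obs 1: x=5 → posterior Gamma(10, 9/2)
obs 2: x=2 → posterior Gamma(12, 11/2)
obs 3: x=4 → posterior Gamma(16, 13/2)
obs 4: x=0 → posterior Gamma(16, 15/2)
obs 5: x=0 → posterior Gamma(16, 17/2)

alpha=16, beta=17/2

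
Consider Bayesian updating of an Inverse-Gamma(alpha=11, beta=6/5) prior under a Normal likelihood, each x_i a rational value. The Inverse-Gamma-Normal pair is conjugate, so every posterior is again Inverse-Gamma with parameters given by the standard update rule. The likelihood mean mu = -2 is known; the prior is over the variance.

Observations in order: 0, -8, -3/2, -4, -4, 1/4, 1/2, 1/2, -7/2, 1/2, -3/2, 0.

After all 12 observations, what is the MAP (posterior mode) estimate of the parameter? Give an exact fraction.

obs 1: x=0 → posterior Inverse-Gamma(23/2, 16/5)
obs 2: x=-8 → posterior Inverse-Gamma(12, 106/5)
obs 3: x=-3/2 → posterior Inverse-Gamma(25/2, 853/40)
obs 4: x=-4 → posterior Inverse-Gamma(13, 933/40)
obs 5: x=-4 → posterior Inverse-Gamma(27/2, 1013/40)
obs 6: x=1/4 → posterior Inverse-Gamma(14, 4457/160)
obs 7: x=1/2 → posterior Inverse-Gamma(29/2, 4957/160)
obs 8: x=1/2 → posterior Inverse-Gamma(15, 5457/160)
obs 9: x=-7/2 → posterior Inverse-Gamma(31/2, 5637/160)
obs 10: x=1/2 → posterior Inverse-Gamma(16, 6137/160)
obs 11: x=-3/2 → posterior Inverse-Gamma(33/2, 6157/160)
obs 12: x=0 → posterior Inverse-Gamma(17, 6477/160)

2159/960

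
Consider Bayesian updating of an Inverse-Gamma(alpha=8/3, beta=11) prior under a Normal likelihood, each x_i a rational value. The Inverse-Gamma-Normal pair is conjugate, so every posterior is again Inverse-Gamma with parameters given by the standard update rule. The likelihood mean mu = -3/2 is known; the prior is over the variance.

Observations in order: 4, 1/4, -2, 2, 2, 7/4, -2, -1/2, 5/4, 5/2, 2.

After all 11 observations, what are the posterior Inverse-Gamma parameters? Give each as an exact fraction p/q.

alpha=49/6, beta=2043/32

obs 1: x=4 → posterior Inverse-Gamma(19/6, 209/8)
obs 2: x=1/4 → posterior Inverse-Gamma(11/3, 885/32)
obs 3: x=-2 → posterior Inverse-Gamma(25/6, 889/32)
obs 4: x=2 → posterior Inverse-Gamma(14/3, 1085/32)
obs 5: x=2 → posterior Inverse-Gamma(31/6, 1281/32)
obs 6: x=7/4 → posterior Inverse-Gamma(17/3, 725/16)
obs 7: x=-2 → posterior Inverse-Gamma(37/6, 727/16)
obs 8: x=-1/2 → posterior Inverse-Gamma(20/3, 735/16)
obs 9: x=5/4 → posterior Inverse-Gamma(43/6, 1591/32)
obs 10: x=5/2 → posterior Inverse-Gamma(23/3, 1847/32)
obs 11: x=2 → posterior Inverse-Gamma(49/6, 2043/32)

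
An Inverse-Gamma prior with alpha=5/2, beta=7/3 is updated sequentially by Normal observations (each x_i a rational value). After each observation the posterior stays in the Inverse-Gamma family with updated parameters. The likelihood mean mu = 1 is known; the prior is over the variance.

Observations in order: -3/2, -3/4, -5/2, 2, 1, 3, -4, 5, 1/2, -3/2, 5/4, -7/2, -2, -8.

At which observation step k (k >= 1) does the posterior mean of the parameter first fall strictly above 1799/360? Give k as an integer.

obs 1: x=-3/2 → posterior Inverse-Gamma(3, 131/24)
obs 2: x=-3/4 → posterior Inverse-Gamma(7/2, 671/96)
obs 3: x=-5/2 → posterior Inverse-Gamma(4, 1259/96)
obs 4: x=2 → posterior Inverse-Gamma(9/2, 1307/96)
obs 5: x=1 → posterior Inverse-Gamma(5, 1307/96)
obs 6: x=3 → posterior Inverse-Gamma(11/2, 1499/96)
obs 7: x=-4 → posterior Inverse-Gamma(6, 2699/96)
obs 8: x=5 → posterior Inverse-Gamma(13/2, 3467/96)
obs 9: x=1/2 → posterior Inverse-Gamma(7, 3479/96)
obs 10: x=-3/2 → posterior Inverse-Gamma(15/2, 3779/96)
obs 11: x=5/4 → posterior Inverse-Gamma(8, 1891/48)
obs 12: x=-7/2 → posterior Inverse-Gamma(17/2, 2377/48)
obs 13: x=-2 → posterior Inverse-Gamma(9, 2593/48)
obs 14: x=-8 → posterior Inverse-Gamma(19/2, 4537/48)

k = 7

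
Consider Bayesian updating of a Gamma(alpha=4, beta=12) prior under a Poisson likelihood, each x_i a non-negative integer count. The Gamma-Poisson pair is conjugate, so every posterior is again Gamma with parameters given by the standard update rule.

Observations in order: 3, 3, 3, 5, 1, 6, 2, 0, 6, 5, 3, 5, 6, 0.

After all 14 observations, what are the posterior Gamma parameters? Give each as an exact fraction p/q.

obs 1: x=3 → posterior Gamma(7, 13)
obs 2: x=3 → posterior Gamma(10, 14)
obs 3: x=3 → posterior Gamma(13, 15)
obs 4: x=5 → posterior Gamma(18, 16)
obs 5: x=1 → posterior Gamma(19, 17)
obs 6: x=6 → posterior Gamma(25, 18)
obs 7: x=2 → posterior Gamma(27, 19)
obs 8: x=0 → posterior Gamma(27, 20)
obs 9: x=6 → posterior Gamma(33, 21)
obs 10: x=5 → posterior Gamma(38, 22)
obs 11: x=3 → posterior Gamma(41, 23)
obs 12: x=5 → posterior Gamma(46, 24)
obs 13: x=6 → posterior Gamma(52, 25)
obs 14: x=0 → posterior Gamma(52, 26)

alpha=52, beta=26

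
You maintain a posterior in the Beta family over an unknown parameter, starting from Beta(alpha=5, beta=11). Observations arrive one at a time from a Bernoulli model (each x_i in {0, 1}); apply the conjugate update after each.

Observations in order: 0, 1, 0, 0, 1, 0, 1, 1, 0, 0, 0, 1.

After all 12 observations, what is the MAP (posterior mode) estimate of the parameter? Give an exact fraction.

9/26

obs 1: x=0 → posterior Beta(5, 12)
obs 2: x=1 → posterior Beta(6, 12)
obs 3: x=0 → posterior Beta(6, 13)
obs 4: x=0 → posterior Beta(6, 14)
obs 5: x=1 → posterior Beta(7, 14)
obs 6: x=0 → posterior Beta(7, 15)
obs 7: x=1 → posterior Beta(8, 15)
obs 8: x=1 → posterior Beta(9, 15)
obs 9: x=0 → posterior Beta(9, 16)
obs 10: x=0 → posterior Beta(9, 17)
obs 11: x=0 → posterior Beta(9, 18)
obs 12: x=1 → posterior Beta(10, 18)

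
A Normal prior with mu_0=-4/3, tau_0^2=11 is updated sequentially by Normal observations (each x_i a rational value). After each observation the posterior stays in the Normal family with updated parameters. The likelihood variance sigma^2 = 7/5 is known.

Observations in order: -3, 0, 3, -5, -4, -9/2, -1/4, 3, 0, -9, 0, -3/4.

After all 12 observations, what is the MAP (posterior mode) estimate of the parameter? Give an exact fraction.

-6821/4002

obs 1: x=-3 → posterior Normal(-523/186, 77/62)
obs 2: x=0 → posterior Normal(-523/351, 77/117)
obs 3: x=3 → posterior Normal(-7/129, 77/172)
obs 4: x=-5 → posterior Normal(-853/681, 77/227)
obs 5: x=-4 → posterior Normal(-1513/846, 77/282)
obs 6: x=-9/2 → posterior Normal(-4511/2022, 77/337)
obs 7: x=-1/4 → posterior Normal(-9187/4704, 11/56)
obs 8: x=3 → posterior Normal(-7207/5364, 77/447)
obs 9: x=0 → posterior Normal(-7207/6024, 77/502)
obs 10: x=-9 → posterior Normal(-13147/6684, 77/557)
obs 11: x=0 → posterior Normal(-13147/7344, 77/612)
obs 12: x=-3/4 → posterior Normal(-6821/4002, 77/667)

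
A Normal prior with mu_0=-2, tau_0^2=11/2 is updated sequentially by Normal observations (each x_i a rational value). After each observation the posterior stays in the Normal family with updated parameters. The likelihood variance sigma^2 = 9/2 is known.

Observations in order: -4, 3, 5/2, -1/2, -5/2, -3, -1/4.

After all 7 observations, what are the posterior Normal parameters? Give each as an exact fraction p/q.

obs 1: x=-4 → posterior Normal(-31/10, 99/40)
obs 2: x=3 → posterior Normal(-29/31, 99/62)
obs 3: x=5/2 → posterior Normal(-1/28, 33/28)
obs 4: x=-1/2 → posterior Normal(-7/53, 99/106)
obs 5: x=-5/2 → posterior Normal(-69/128, 99/128)
obs 6: x=-3 → posterior Normal(-9/10, 33/50)
obs 7: x=-1/4 → posterior Normal(-281/344, 99/172)

mu_0=-281/344, tau_0^2=99/172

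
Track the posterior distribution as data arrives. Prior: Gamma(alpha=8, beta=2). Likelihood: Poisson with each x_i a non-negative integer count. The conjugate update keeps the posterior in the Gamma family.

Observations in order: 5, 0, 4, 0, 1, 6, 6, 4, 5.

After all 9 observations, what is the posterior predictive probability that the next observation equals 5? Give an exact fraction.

obs 1: x=5 → posterior Gamma(13, 3)
obs 2: x=0 → posterior Gamma(13, 4)
obs 3: x=4 → posterior Gamma(17, 5)
obs 4: x=0 → posterior Gamma(17, 6)
obs 5: x=1 → posterior Gamma(18, 7)
obs 6: x=6 → posterior Gamma(24, 8)
obs 7: x=6 → posterior Gamma(30, 9)
obs 8: x=4 → posterior Gamma(34, 10)
obs 9: x=5 → posterior Gamma(39, 11)

6600980135062884069158406415224197855541931603/50795305389011627732140031981319872694825517056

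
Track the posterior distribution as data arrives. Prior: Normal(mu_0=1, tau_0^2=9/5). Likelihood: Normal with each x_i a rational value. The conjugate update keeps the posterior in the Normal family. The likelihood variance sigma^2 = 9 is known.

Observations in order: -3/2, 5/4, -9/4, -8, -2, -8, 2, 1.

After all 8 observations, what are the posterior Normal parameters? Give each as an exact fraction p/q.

obs 1: x=-3/2 → posterior Normal(7/12, 3/2)
obs 2: x=5/4 → posterior Normal(19/28, 9/7)
obs 3: x=-9/4 → posterior Normal(5/16, 9/8)
obs 4: x=-8 → posterior Normal(-11/18, 1)
obs 5: x=-2 → posterior Normal(-3/4, 9/10)
obs 6: x=-8 → posterior Normal(-31/22, 9/11)
obs 7: x=2 → posterior Normal(-9/8, 3/4)
obs 8: x=1 → posterior Normal(-25/26, 9/13)

mu_0=-25/26, tau_0^2=9/13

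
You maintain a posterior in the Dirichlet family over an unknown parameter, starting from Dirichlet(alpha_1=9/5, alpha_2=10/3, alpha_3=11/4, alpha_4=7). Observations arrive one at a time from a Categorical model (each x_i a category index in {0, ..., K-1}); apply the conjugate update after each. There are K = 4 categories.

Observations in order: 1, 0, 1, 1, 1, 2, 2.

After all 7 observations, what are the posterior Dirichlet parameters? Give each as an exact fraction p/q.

obs 1: x=1 → posterior Dirichlet(9/5, 13/3, 11/4, 7)
obs 2: x=0 → posterior Dirichlet(14/5, 13/3, 11/4, 7)
obs 3: x=1 → posterior Dirichlet(14/5, 16/3, 11/4, 7)
obs 4: x=1 → posterior Dirichlet(14/5, 19/3, 11/4, 7)
obs 5: x=1 → posterior Dirichlet(14/5, 22/3, 11/4, 7)
obs 6: x=2 → posterior Dirichlet(14/5, 22/3, 15/4, 7)
obs 7: x=2 → posterior Dirichlet(14/5, 22/3, 19/4, 7)

alpha_1=14/5, alpha_2=22/3, alpha_3=19/4, alpha_4=7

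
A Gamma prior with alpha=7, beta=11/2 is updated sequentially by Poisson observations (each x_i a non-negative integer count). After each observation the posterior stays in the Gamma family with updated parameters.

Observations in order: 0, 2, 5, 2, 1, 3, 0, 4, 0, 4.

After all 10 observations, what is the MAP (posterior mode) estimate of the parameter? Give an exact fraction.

obs 1: x=0 → posterior Gamma(7, 13/2)
obs 2: x=2 → posterior Gamma(9, 15/2)
obs 3: x=5 → posterior Gamma(14, 17/2)
obs 4: x=2 → posterior Gamma(16, 19/2)
obs 5: x=1 → posterior Gamma(17, 21/2)
obs 6: x=3 → posterior Gamma(20, 23/2)
obs 7: x=0 → posterior Gamma(20, 25/2)
obs 8: x=4 → posterior Gamma(24, 27/2)
obs 9: x=0 → posterior Gamma(24, 29/2)
obs 10: x=4 → posterior Gamma(28, 31/2)

54/31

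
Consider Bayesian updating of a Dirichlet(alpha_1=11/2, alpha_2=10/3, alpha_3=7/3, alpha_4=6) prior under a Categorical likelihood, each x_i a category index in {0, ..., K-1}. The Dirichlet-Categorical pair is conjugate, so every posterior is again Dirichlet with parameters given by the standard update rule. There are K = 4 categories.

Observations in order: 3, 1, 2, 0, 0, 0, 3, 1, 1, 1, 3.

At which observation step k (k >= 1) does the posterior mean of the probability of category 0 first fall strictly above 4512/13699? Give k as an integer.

obs 1: x=3 → posterior Dirichlet(11/2, 10/3, 7/3, 7)
obs 2: x=1 → posterior Dirichlet(11/2, 13/3, 7/3, 7)
obs 3: x=2 → posterior Dirichlet(11/2, 13/3, 10/3, 7)
obs 4: x=0 → posterior Dirichlet(13/2, 13/3, 10/3, 7)
obs 5: x=0 → posterior Dirichlet(15/2, 13/3, 10/3, 7)
obs 6: x=0 → posterior Dirichlet(17/2, 13/3, 10/3, 7)
obs 7: x=3 → posterior Dirichlet(17/2, 13/3, 10/3, 8)
obs 8: x=1 → posterior Dirichlet(17/2, 16/3, 10/3, 8)
obs 9: x=1 → posterior Dirichlet(17/2, 19/3, 10/3, 8)
obs 10: x=1 → posterior Dirichlet(17/2, 22/3, 10/3, 8)
obs 11: x=3 → posterior Dirichlet(17/2, 22/3, 10/3, 9)

k = 5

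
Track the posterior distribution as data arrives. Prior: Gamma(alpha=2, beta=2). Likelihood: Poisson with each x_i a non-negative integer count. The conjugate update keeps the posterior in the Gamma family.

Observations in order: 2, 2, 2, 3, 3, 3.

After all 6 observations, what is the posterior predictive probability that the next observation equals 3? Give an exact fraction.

727331339820335104/4052555153018976267

obs 1: x=2 → posterior Gamma(4, 3)
obs 2: x=2 → posterior Gamma(6, 4)
obs 3: x=2 → posterior Gamma(8, 5)
obs 4: x=3 → posterior Gamma(11, 6)
obs 5: x=3 → posterior Gamma(14, 7)
obs 6: x=3 → posterior Gamma(17, 8)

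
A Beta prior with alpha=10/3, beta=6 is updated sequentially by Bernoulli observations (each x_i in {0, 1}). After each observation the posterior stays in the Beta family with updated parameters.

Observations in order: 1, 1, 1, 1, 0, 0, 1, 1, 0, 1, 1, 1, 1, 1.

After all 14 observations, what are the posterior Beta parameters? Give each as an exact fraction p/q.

obs 1: x=1 → posterior Beta(13/3, 6)
obs 2: x=1 → posterior Beta(16/3, 6)
obs 3: x=1 → posterior Beta(19/3, 6)
obs 4: x=1 → posterior Beta(22/3, 6)
obs 5: x=0 → posterior Beta(22/3, 7)
obs 6: x=0 → posterior Beta(22/3, 8)
obs 7: x=1 → posterior Beta(25/3, 8)
obs 8: x=1 → posterior Beta(28/3, 8)
obs 9: x=0 → posterior Beta(28/3, 9)
obs 10: x=1 → posterior Beta(31/3, 9)
obs 11: x=1 → posterior Beta(34/3, 9)
obs 12: x=1 → posterior Beta(37/3, 9)
obs 13: x=1 → posterior Beta(40/3, 9)
obs 14: x=1 → posterior Beta(43/3, 9)

alpha=43/3, beta=9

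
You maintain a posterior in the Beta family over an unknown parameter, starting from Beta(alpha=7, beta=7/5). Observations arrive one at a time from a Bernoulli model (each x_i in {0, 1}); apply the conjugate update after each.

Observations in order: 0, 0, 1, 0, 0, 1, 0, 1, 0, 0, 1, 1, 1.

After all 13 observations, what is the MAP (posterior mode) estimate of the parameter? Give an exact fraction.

60/97

obs 1: x=0 → posterior Beta(7, 12/5)
obs 2: x=0 → posterior Beta(7, 17/5)
obs 3: x=1 → posterior Beta(8, 17/5)
obs 4: x=0 → posterior Beta(8, 22/5)
obs 5: x=0 → posterior Beta(8, 27/5)
obs 6: x=1 → posterior Beta(9, 27/5)
obs 7: x=0 → posterior Beta(9, 32/5)
obs 8: x=1 → posterior Beta(10, 32/5)
obs 9: x=0 → posterior Beta(10, 37/5)
obs 10: x=0 → posterior Beta(10, 42/5)
obs 11: x=1 → posterior Beta(11, 42/5)
obs 12: x=1 → posterior Beta(12, 42/5)
obs 13: x=1 → posterior Beta(13, 42/5)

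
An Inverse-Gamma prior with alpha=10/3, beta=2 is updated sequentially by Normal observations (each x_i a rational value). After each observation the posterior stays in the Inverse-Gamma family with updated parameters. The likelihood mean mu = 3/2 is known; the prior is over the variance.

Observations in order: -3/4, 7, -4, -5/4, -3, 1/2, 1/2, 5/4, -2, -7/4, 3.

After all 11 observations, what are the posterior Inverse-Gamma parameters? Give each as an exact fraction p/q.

obs 1: x=-3/4 → posterior Inverse-Gamma(23/6, 145/32)
obs 2: x=7 → posterior Inverse-Gamma(13/3, 629/32)
obs 3: x=-4 → posterior Inverse-Gamma(29/6, 1113/32)
obs 4: x=-5/4 → posterior Inverse-Gamma(16/3, 617/16)
obs 5: x=-3 → posterior Inverse-Gamma(35/6, 779/16)
obs 6: x=1/2 → posterior Inverse-Gamma(19/3, 787/16)
obs 7: x=1/2 → posterior Inverse-Gamma(41/6, 795/16)
obs 8: x=5/4 → posterior Inverse-Gamma(22/3, 1591/32)
obs 9: x=-2 → posterior Inverse-Gamma(47/6, 1787/32)
obs 10: x=-7/4 → posterior Inverse-Gamma(25/3, 489/8)
obs 11: x=3 → posterior Inverse-Gamma(53/6, 249/4)

alpha=53/6, beta=249/4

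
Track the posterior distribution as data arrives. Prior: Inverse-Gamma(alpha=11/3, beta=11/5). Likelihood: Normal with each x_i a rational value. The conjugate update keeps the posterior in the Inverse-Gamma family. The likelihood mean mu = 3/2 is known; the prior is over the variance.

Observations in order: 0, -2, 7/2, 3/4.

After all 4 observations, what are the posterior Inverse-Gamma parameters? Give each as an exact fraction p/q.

alpha=17/3, beta=1877/160

obs 1: x=0 → posterior Inverse-Gamma(25/6, 133/40)
obs 2: x=-2 → posterior Inverse-Gamma(14/3, 189/20)
obs 3: x=7/2 → posterior Inverse-Gamma(31/6, 229/20)
obs 4: x=3/4 → posterior Inverse-Gamma(17/3, 1877/160)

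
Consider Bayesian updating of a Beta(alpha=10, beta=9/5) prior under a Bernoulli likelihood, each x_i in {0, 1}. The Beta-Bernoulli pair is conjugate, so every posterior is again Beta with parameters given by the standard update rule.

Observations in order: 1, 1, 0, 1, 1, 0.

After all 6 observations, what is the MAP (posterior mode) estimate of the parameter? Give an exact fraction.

65/79

obs 1: x=1 → posterior Beta(11, 9/5)
obs 2: x=1 → posterior Beta(12, 9/5)
obs 3: x=0 → posterior Beta(12, 14/5)
obs 4: x=1 → posterior Beta(13, 14/5)
obs 5: x=1 → posterior Beta(14, 14/5)
obs 6: x=0 → posterior Beta(14, 19/5)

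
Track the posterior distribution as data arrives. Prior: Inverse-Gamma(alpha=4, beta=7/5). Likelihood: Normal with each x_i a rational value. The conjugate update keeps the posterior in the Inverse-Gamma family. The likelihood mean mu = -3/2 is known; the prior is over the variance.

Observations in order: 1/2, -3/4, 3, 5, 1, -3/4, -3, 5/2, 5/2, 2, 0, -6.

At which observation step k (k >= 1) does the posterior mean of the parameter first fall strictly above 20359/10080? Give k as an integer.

k = 3

obs 1: x=1/2 → posterior Inverse-Gamma(9/2, 17/5)
obs 2: x=-3/4 → posterior Inverse-Gamma(5, 589/160)
obs 3: x=3 → posterior Inverse-Gamma(11/2, 2209/160)
obs 4: x=5 → posterior Inverse-Gamma(6, 5589/160)
obs 5: x=1 → posterior Inverse-Gamma(13/2, 6089/160)
obs 6: x=-3/4 → posterior Inverse-Gamma(7, 3067/80)
obs 7: x=-3 → posterior Inverse-Gamma(15/2, 3157/80)
obs 8: x=5/2 → posterior Inverse-Gamma(8, 3797/80)
obs 9: x=5/2 → posterior Inverse-Gamma(17/2, 4437/80)
obs 10: x=2 → posterior Inverse-Gamma(9, 4927/80)
obs 11: x=0 → posterior Inverse-Gamma(19/2, 5017/80)
obs 12: x=-6 → posterior Inverse-Gamma(10, 5827/80)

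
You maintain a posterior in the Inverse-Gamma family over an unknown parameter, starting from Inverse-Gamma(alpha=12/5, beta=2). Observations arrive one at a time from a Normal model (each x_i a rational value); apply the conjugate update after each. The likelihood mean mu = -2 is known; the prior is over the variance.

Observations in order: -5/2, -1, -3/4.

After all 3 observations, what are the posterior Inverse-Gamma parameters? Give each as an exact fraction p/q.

obs 1: x=-5/2 → posterior Inverse-Gamma(29/10, 17/8)
obs 2: x=-1 → posterior Inverse-Gamma(17/5, 21/8)
obs 3: x=-3/4 → posterior Inverse-Gamma(39/10, 109/32)

alpha=39/10, beta=109/32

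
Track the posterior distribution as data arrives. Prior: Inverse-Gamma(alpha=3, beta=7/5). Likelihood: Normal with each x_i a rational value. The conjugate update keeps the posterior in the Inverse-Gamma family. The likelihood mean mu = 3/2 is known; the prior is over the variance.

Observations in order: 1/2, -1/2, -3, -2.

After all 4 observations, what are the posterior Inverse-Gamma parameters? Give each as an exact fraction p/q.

alpha=5, beta=403/20

obs 1: x=1/2 → posterior Inverse-Gamma(7/2, 19/10)
obs 2: x=-1/2 → posterior Inverse-Gamma(4, 39/10)
obs 3: x=-3 → posterior Inverse-Gamma(9/2, 561/40)
obs 4: x=-2 → posterior Inverse-Gamma(5, 403/20)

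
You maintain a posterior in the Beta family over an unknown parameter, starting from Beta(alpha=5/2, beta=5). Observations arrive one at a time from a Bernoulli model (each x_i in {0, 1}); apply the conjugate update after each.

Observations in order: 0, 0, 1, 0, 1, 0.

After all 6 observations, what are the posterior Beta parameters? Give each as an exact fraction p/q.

obs 1: x=0 → posterior Beta(5/2, 6)
obs 2: x=0 → posterior Beta(5/2, 7)
obs 3: x=1 → posterior Beta(7/2, 7)
obs 4: x=0 → posterior Beta(7/2, 8)
obs 5: x=1 → posterior Beta(9/2, 8)
obs 6: x=0 → posterior Beta(9/2, 9)

alpha=9/2, beta=9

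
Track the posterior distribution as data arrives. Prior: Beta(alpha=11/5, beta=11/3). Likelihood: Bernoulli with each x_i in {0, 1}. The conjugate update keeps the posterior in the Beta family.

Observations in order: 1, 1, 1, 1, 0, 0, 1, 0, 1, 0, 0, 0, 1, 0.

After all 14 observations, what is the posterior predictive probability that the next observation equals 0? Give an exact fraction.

obs 1: x=1 → posterior Beta(16/5, 11/3)
obs 2: x=1 → posterior Beta(21/5, 11/3)
obs 3: x=1 → posterior Beta(26/5, 11/3)
obs 4: x=1 → posterior Beta(31/5, 11/3)
obs 5: x=0 → posterior Beta(31/5, 14/3)
obs 6: x=0 → posterior Beta(31/5, 17/3)
obs 7: x=1 → posterior Beta(36/5, 17/3)
obs 8: x=0 → posterior Beta(36/5, 20/3)
obs 9: x=1 → posterior Beta(41/5, 20/3)
obs 10: x=0 → posterior Beta(41/5, 23/3)
obs 11: x=0 → posterior Beta(41/5, 26/3)
obs 12: x=0 → posterior Beta(41/5, 29/3)
obs 13: x=1 → posterior Beta(46/5, 29/3)
obs 14: x=0 → posterior Beta(46/5, 32/3)

80/149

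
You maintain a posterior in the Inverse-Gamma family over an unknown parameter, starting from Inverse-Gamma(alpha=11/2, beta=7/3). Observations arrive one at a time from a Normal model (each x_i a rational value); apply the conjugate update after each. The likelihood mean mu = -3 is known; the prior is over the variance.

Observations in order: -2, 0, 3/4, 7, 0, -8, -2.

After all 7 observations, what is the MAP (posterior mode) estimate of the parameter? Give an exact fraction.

7859/960

obs 1: x=-2 → posterior Inverse-Gamma(6, 17/6)
obs 2: x=0 → posterior Inverse-Gamma(13/2, 22/3)
obs 3: x=3/4 → posterior Inverse-Gamma(7, 1379/96)
obs 4: x=7 → posterior Inverse-Gamma(15/2, 6179/96)
obs 5: x=0 → posterior Inverse-Gamma(8, 6611/96)
obs 6: x=-8 → posterior Inverse-Gamma(17/2, 7811/96)
obs 7: x=-2 → posterior Inverse-Gamma(9, 7859/96)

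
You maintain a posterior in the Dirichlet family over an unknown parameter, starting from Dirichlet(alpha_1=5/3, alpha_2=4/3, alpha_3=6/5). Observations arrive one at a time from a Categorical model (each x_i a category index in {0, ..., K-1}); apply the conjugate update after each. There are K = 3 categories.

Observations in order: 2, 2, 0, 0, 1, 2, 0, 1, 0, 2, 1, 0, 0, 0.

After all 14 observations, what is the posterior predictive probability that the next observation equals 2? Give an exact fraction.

obs 1: x=2 → posterior Dirichlet(5/3, 4/3, 11/5)
obs 2: x=2 → posterior Dirichlet(5/3, 4/3, 16/5)
obs 3: x=0 → posterior Dirichlet(8/3, 4/3, 16/5)
obs 4: x=0 → posterior Dirichlet(11/3, 4/3, 16/5)
obs 5: x=1 → posterior Dirichlet(11/3, 7/3, 16/5)
obs 6: x=2 → posterior Dirichlet(11/3, 7/3, 21/5)
obs 7: x=0 → posterior Dirichlet(14/3, 7/3, 21/5)
obs 8: x=1 → posterior Dirichlet(14/3, 10/3, 21/5)
obs 9: x=0 → posterior Dirichlet(17/3, 10/3, 21/5)
obs 10: x=2 → posterior Dirichlet(17/3, 10/3, 26/5)
obs 11: x=1 → posterior Dirichlet(17/3, 13/3, 26/5)
obs 12: x=0 → posterior Dirichlet(20/3, 13/3, 26/5)
obs 13: x=0 → posterior Dirichlet(23/3, 13/3, 26/5)
obs 14: x=0 → posterior Dirichlet(26/3, 13/3, 26/5)

2/7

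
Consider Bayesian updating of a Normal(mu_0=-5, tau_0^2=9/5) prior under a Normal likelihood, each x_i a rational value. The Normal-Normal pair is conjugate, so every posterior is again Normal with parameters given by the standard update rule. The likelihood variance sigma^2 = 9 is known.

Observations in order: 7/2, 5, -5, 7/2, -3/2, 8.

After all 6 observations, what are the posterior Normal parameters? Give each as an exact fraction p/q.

obs 1: x=7/2 → posterior Normal(-43/12, 3/2)
obs 2: x=5 → posterior Normal(-33/14, 9/7)
obs 3: x=-5 → posterior Normal(-43/16, 9/8)
obs 4: x=7/2 → posterior Normal(-2, 1)
obs 5: x=-3/2 → posterior Normal(-39/20, 9/10)
obs 6: x=8 → posterior Normal(-23/22, 9/11)

mu_0=-23/22, tau_0^2=9/11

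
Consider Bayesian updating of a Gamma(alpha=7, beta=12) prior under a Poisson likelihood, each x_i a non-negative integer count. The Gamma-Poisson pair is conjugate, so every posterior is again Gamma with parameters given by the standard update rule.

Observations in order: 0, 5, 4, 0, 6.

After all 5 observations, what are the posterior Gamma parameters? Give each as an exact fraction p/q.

alpha=22, beta=17

obs 1: x=0 → posterior Gamma(7, 13)
obs 2: x=5 → posterior Gamma(12, 14)
obs 3: x=4 → posterior Gamma(16, 15)
obs 4: x=0 → posterior Gamma(16, 16)
obs 5: x=6 → posterior Gamma(22, 17)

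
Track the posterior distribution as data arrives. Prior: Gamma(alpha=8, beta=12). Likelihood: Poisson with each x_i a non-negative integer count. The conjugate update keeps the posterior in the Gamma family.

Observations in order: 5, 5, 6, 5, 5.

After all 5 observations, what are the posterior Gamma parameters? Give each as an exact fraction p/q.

obs 1: x=5 → posterior Gamma(13, 13)
obs 2: x=5 → posterior Gamma(18, 14)
obs 3: x=6 → posterior Gamma(24, 15)
obs 4: x=5 → posterior Gamma(29, 16)
obs 5: x=5 → posterior Gamma(34, 17)

alpha=34, beta=17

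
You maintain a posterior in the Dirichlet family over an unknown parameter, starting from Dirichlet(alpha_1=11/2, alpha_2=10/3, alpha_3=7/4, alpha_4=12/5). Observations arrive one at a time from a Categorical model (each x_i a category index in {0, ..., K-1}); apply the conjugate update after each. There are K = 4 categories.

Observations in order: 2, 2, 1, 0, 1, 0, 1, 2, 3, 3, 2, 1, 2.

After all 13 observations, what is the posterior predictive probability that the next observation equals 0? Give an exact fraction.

450/1559

obs 1: x=2 → posterior Dirichlet(11/2, 10/3, 11/4, 12/5)
obs 2: x=2 → posterior Dirichlet(11/2, 10/3, 15/4, 12/5)
obs 3: x=1 → posterior Dirichlet(11/2, 13/3, 15/4, 12/5)
obs 4: x=0 → posterior Dirichlet(13/2, 13/3, 15/4, 12/5)
obs 5: x=1 → posterior Dirichlet(13/2, 16/3, 15/4, 12/5)
obs 6: x=0 → posterior Dirichlet(15/2, 16/3, 15/4, 12/5)
obs 7: x=1 → posterior Dirichlet(15/2, 19/3, 15/4, 12/5)
obs 8: x=2 → posterior Dirichlet(15/2, 19/3, 19/4, 12/5)
obs 9: x=3 → posterior Dirichlet(15/2, 19/3, 19/4, 17/5)
obs 10: x=3 → posterior Dirichlet(15/2, 19/3, 19/4, 22/5)
obs 11: x=2 → posterior Dirichlet(15/2, 19/3, 23/4, 22/5)
obs 12: x=1 → posterior Dirichlet(15/2, 22/3, 23/4, 22/5)
obs 13: x=2 → posterior Dirichlet(15/2, 22/3, 27/4, 22/5)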